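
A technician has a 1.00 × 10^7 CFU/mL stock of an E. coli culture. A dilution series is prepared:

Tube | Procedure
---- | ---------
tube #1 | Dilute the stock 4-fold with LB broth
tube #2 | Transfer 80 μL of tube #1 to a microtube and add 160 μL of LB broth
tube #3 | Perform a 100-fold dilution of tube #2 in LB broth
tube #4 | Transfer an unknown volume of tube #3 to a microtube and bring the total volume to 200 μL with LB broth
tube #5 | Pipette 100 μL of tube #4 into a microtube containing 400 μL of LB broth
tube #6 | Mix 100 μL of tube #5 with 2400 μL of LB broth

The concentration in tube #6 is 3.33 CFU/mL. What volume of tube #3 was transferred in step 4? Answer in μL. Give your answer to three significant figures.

Step 1: 4-fold → factor 4
Step 2: 80 μL + 160 μL = 240 μL total → factor 240/80 = 3
Step 3: 100-fold → factor 100
Step 4: v brought to 200 μL → factor = 200 μL/v
Step 5: 100 μL + 400 μL = 500 μL total → factor 500/100 = 5
Step 6: 100 μL + 2400 μL = 2500 μL total → factor 2500/100 = 25
Product of known-step factors = 1.5 × 10^5
Overall factor = 1.00 × 10^7 CFU/mL / (3.33 CFU/mL) = 3.003 × 10^6
Step-4 factor = 3.003 × 10^6 / 1.5 × 10^5 = 20.02
v = 200 μL / 20.02 = 9.99 μL

9.99 μL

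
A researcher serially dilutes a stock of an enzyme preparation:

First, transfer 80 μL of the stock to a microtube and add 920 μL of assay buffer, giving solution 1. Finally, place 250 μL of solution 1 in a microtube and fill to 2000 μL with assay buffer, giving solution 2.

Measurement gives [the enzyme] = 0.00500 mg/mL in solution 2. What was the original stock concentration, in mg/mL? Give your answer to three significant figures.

Step 1: 80 μL + 920 μL = 1000 μL total → factor 1000/80 = 12.5
Step 2: 250 μL brought to 2000 μL → factor 2000/250 = 8
Overall dilution factor = 12.5 × 8 = 100
Stock = 0.00500 mg/mL × 100 = 0.500 mg/mL

0.500 mg/mL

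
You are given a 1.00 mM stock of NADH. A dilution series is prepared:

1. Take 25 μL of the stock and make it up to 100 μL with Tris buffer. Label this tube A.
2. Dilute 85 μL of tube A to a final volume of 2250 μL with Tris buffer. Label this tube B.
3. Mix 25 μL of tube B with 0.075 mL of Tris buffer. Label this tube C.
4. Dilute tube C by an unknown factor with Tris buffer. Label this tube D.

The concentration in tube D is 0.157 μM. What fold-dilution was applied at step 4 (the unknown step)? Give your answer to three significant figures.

15.0-fold

Step 1: 25 μL brought to 100 μL → factor 100/25 = 4
Step 2: 85 μL brought to 2250 μL → factor 2250/85 = 26.471
Step 3: 25 μL + 0.075 mL = 100 μL total → factor 100/25 = 4
Step 4: unknown factor x
Product of known-step factors = 423.53
Overall factor = 1.00 mM / (0.157 μM) = 6369.4
x = 6369.4 / 423.53 = 15.0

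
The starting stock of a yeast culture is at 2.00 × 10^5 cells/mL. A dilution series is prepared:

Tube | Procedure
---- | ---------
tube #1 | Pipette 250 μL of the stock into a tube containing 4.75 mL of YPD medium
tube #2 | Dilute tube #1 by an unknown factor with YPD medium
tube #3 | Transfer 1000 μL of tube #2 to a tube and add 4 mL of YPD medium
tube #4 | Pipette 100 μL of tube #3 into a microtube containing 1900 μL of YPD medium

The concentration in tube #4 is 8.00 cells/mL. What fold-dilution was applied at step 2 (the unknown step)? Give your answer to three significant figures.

Step 1: 250 μL + 4.75 mL = 5000 μL total → factor 5000/250 = 20
Step 2: unknown factor x
Step 3: 1000 μL + 4 mL = 5000 μL total → factor 5000/1000 = 5
Step 4: 100 μL + 1900 μL = 2000 μL total → factor 2000/100 = 20
Product of known-step factors = 2000
Overall factor = 2.00 × 10^5 cells/mL / (8.00 cells/mL) = 25000
x = 25000 / 2000 = 12.5

12.5-fold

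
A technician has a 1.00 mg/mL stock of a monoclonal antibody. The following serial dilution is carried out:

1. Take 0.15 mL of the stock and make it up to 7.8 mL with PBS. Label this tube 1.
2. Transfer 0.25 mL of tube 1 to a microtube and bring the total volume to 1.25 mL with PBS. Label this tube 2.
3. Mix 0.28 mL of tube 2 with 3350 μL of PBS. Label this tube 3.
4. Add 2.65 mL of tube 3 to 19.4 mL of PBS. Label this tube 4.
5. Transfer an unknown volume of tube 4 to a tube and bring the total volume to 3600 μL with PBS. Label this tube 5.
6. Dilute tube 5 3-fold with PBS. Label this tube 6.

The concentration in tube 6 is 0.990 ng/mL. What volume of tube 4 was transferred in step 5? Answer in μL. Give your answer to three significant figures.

Step 1: 0.15 mL brought to 7.8 mL → factor 7.8/0.15 = 52
Step 2: 0.25 mL brought to 1.25 mL → factor 1.25/0.25 = 5
Step 3: 0.28 mL + 3350 μL = 3.63 mL total → factor 3.63/0.28 = 12.964
Step 4: 2.65 mL + 19.4 mL = 22.05 mL total → factor 22.05/2.65 = 8.3208
Step 5: v brought to 3600 μL → factor = 3600 μL/v
Step 6: 3-fold → factor 3
Product of known-step factors = 84141
Overall factor = 1.00 mg/mL / (0.990 ng/mL) = 1.0101 × 10^6
Step-5 factor = 1.0101 × 10^6 / 84141 = 12.005
v = 3600 μL / 12.005 = 300 μL

300 μL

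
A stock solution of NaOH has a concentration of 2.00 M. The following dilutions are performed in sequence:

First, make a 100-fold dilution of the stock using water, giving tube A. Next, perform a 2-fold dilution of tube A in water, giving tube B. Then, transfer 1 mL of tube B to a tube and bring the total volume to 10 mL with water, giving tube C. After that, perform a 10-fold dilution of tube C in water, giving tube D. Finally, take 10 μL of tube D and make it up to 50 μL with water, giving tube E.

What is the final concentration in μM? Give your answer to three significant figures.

20.0 μM

Step 1: 100-fold → factor 100
Step 2: 2-fold → factor 2
Step 3: 1 mL brought to 10 mL → factor 10/1 = 10
Step 4: 10-fold → factor 10
Step 5: 10 μL brought to 50 μL → factor 50/10 = 5
Overall dilution factor = 100 × 2 × 10 × 10 × 5 = 1 × 10^5
Final = 2.00 M / 1 × 10^5 = 2.000 × 10^-5 M = 20.0 μM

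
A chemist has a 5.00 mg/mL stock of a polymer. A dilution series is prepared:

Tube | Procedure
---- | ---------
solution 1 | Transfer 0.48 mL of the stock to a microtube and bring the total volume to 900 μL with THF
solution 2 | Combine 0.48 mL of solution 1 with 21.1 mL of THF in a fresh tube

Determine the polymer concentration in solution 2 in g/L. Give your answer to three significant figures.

0.0593 g/L

Step 1: 0.48 mL brought to 900 μL → factor 0.9/0.48 = 1.875
Step 2: 0.48 mL + 21.1 mL = 21.58 mL total → factor 21.58/0.48 = 44.958
Overall dilution factor = 1.875 × 44.958 = 84.297
Final = 5.00 mg/mL / 84.297 = 0.05931 mg/mL = 0.0593 g/L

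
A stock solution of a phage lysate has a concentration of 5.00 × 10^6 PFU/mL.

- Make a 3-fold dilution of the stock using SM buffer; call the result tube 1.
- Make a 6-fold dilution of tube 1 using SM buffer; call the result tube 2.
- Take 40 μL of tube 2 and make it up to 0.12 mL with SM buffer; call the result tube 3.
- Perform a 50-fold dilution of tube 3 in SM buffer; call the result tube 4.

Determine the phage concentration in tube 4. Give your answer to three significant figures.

Step 1: 3-fold → factor 3
Step 2: 6-fold → factor 6
Step 3: 40 μL brought to 0.12 mL → factor 120/40 = 3
Step 4: 50-fold → factor 50
Overall dilution factor = 3 × 6 × 3 × 50 = 2700
Final = 5.00 × 10^6 PFU/mL / 2700 = 1.85 × 10^3 PFU/mL

1.85 × 10^3 PFU/mL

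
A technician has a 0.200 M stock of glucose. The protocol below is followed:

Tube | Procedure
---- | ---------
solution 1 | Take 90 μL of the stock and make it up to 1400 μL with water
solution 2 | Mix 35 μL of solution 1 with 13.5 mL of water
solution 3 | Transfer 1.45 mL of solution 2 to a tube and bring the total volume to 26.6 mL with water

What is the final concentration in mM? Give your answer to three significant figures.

0.00181 mM

Step 1: 90 μL brought to 1400 μL → factor 1400/90 = 15.556
Step 2: 35 μL + 13.5 mL = 13535 μL total → factor 13535/35 = 386.71
Step 3: 1.45 mL brought to 26.6 mL → factor 26.6/1.45 = 18.345
Overall dilution factor = 15.556 × 386.71 × 18.345 = 1.1035 × 10^5
Final = 0.200 M / 1.1035 × 10^5 = 1.812 × 10^-6 M = 0.00181 mM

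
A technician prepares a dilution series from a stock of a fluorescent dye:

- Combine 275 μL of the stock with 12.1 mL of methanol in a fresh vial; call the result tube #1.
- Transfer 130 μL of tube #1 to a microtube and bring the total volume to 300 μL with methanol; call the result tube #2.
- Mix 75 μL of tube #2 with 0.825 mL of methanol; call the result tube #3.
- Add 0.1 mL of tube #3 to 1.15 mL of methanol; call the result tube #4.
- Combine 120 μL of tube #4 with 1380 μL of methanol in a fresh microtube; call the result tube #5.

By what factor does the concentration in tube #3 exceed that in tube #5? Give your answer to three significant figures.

156

Step 1: 275 μL + 12.1 mL = 12375 μL total → factor 12375/275 = 45
Step 2: 130 μL brought to 300 μL → factor 300/130 = 2.3077
Step 3: 75 μL + 0.825 mL = 900 μL total → factor 900/75 = 12
Step 4: 0.1 mL + 1.15 mL = 1.25 mL total → factor 1.25/0.1 = 12.5
Step 5: 120 μL + 1380 μL = 1500 μL total → factor 1500/120 = 12.5
Dilution factor to tube #3 = 1246.2; to tube #5 = 1.9471 × 10^5
[tube #3]/[tube #5] = (factor to tube #5)/(factor to tube #3) = 1.9471 × 10^5/1246.2 = 156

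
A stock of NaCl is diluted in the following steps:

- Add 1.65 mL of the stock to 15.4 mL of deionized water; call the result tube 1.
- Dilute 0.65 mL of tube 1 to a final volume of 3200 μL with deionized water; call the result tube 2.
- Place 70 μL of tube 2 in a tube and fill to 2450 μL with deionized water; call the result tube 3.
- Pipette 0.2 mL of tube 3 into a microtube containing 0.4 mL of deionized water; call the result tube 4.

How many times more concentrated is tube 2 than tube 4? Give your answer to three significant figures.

105

Step 1: 1.65 mL + 15.4 mL = 17.05 mL total → factor 17.05/1.65 = 10.333
Step 2: 0.65 mL brought to 3200 μL → factor 3.2/0.65 = 4.9231
Step 3: 70 μL brought to 2450 μL → factor 2450/70 = 35
Step 4: 0.2 mL + 0.4 mL = 0.6 mL total → factor 0.6/0.2 = 3
Dilution factor to tube 2 = 50.872; to tube 4 = 5341.5
[tube 2]/[tube 4] = (factor to tube 4)/(factor to tube 2) = 5341.5/50.872 = 105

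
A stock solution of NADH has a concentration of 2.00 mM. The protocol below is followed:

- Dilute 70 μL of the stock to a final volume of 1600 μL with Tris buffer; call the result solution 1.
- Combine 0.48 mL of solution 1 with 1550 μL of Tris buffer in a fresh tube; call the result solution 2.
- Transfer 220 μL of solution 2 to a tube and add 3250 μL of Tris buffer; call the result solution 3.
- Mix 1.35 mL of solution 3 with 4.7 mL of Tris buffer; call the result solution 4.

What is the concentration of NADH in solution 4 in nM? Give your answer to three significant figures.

Step 1: 70 μL brought to 1600 μL → factor 1600/70 = 22.857
Step 2: 0.48 mL + 1550 μL = 2.03 mL total → factor 2.03/0.48 = 4.2292
Step 3: 220 μL + 3250 μL = 3470 μL total → factor 3470/220 = 15.773
Step 4: 1.35 mL + 4.7 mL = 6.05 mL total → factor 6.05/1.35 = 4.4815
Overall dilution factor = 22.857 × 4.2292 × 15.773 × 4.4815 = 6832.9
Final = 2.00 mM / 6832.9 = 0.0002927 mM = 293 nM

293 nM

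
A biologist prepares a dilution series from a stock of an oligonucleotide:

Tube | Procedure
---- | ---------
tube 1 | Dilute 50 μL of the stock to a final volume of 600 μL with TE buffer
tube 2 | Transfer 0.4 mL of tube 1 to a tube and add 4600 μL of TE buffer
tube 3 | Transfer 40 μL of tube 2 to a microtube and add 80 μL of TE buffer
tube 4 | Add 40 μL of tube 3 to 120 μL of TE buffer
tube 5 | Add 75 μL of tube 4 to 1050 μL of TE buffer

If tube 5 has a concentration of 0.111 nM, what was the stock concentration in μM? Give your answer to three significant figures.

3.00 μM

Step 1: 50 μL brought to 600 μL → factor 600/50 = 12
Step 2: 0.4 mL + 4600 μL = 5 mL total → factor 5/0.4 = 12.5
Step 3: 40 μL + 80 μL = 120 μL total → factor 120/40 = 3
Step 4: 40 μL + 120 μL = 160 μL total → factor 160/40 = 4
Step 5: 75 μL + 1050 μL = 1125 μL total → factor 1125/75 = 15
Overall dilution factor = 12 × 12.5 × 3 × 4 × 15 = 27000
Stock = 0.111 nM × 27000 = 2997 nM = 3.00 μM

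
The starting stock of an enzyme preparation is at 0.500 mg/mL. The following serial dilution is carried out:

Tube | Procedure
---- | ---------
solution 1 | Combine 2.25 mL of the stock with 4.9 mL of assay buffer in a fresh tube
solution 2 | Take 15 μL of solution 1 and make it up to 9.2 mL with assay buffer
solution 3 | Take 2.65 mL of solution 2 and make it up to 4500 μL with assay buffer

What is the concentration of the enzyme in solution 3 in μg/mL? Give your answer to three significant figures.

0.151 μg/mL

Step 1: 2.25 mL + 4.9 mL = 7.15 mL total → factor 7.15/2.25 = 3.1778
Step 2: 15 μL brought to 9.2 mL → factor 9200/15 = 613.33
Step 3: 2.65 mL brought to 4500 μL → factor 4.5/2.65 = 1.6981
Overall dilution factor = 3.1778 × 613.33 × 1.6981 = 3309.7
Final = 0.500 mg/mL / 3309.7 = 0.0001511 mg/mL = 0.151 μg/mL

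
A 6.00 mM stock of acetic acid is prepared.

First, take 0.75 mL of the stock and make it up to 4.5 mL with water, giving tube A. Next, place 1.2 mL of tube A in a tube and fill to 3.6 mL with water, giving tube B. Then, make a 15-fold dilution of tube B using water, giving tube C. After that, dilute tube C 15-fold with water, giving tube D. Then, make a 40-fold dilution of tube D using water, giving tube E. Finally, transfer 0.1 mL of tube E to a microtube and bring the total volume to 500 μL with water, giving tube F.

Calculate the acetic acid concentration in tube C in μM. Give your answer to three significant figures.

Step 1: 0.75 mL brought to 4.5 mL → factor 4.5/0.75 = 6
Step 2: 1.2 mL brought to 3.6 mL → factor 3.6/1.2 = 3
Step 3: 15-fold → factor 15
Dilution factor through tube C = 6 × 3 × 15 = 270
[tube C] = 6.00 mM / 270 = 0.02222 mM = 22.2 μM

22.2 μM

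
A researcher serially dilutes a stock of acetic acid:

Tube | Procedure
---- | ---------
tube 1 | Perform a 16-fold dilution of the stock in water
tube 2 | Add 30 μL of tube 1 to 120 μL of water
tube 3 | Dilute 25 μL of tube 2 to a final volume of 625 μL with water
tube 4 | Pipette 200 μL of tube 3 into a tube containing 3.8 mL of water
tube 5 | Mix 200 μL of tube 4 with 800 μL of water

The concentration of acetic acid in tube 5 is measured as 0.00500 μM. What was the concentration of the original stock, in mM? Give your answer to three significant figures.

Step 1: 16-fold → factor 16
Step 2: 30 μL + 120 μL = 150 μL total → factor 150/30 = 5
Step 3: 25 μL brought to 625 μL → factor 625/25 = 25
Step 4: 200 μL + 3.8 mL = 4000 μL total → factor 4000/200 = 20
Step 5: 200 μL + 800 μL = 1000 μL total → factor 1000/200 = 5
Overall dilution factor = 16 × 5 × 25 × 20 × 5 = 2 × 10^5
Stock = 0.00500 μM × 2 × 10^5 = 1000 μM = 1.00 mM

1.00 mM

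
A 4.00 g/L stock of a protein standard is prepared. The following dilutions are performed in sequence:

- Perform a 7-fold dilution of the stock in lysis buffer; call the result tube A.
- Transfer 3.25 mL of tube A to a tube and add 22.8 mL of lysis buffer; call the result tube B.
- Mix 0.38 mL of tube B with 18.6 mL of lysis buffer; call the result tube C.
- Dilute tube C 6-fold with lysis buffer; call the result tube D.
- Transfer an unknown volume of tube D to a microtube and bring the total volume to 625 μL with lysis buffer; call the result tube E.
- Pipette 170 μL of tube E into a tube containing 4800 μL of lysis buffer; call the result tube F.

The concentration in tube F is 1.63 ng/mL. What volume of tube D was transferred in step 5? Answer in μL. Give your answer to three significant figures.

125 μL

Step 1: 7-fold → factor 7
Step 2: 3.25 mL + 22.8 mL = 26.05 mL total → factor 26.05/3.25 = 8.0154
Step 3: 0.38 mL + 18.6 mL = 18.98 mL total → factor 18.98/0.38 = 49.947
Step 4: 6-fold → factor 6
Step 5: v brought to 625 μL → factor = 625 μL/v
Step 6: 170 μL + 4800 μL = 4970 μL total → factor 4970/170 = 29.235
Product of known-step factors = 4.9158 × 10^5
Overall factor = 4.00 g/L / (1.63 ng/mL) = 2.454 × 10^6
Step-5 factor = 2.454 × 10^6 / 4.9158 × 10^5 = 4.992
v = 625 μL / 4.992 = 125 μL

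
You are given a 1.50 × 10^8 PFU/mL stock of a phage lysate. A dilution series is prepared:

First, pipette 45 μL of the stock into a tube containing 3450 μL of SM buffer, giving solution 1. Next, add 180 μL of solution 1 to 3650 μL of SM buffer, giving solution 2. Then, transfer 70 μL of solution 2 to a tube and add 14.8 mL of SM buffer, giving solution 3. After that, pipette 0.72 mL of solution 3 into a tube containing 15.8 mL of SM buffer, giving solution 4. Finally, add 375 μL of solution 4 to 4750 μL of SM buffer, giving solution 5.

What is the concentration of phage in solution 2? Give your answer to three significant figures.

Step 1: 45 μL + 3450 μL = 3495 μL total → factor 3495/45 = 77.667
Step 2: 180 μL + 3650 μL = 3830 μL total → factor 3830/180 = 21.278
Dilution factor through solution 2 = 77.667 × 21.278 = 1652.6
[solution 2] = 1.50 × 10^8 PFU/mL / 1652.6 = 9.08 × 10^4 PFU/mL

9.08 × 10^4 PFU/mL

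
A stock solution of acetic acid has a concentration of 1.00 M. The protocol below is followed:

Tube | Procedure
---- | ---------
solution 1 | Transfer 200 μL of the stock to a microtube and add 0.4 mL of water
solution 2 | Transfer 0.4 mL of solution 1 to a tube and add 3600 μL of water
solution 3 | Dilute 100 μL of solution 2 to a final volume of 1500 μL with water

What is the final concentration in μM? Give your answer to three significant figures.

2.22 × 10^3 μM

Step 1: 200 μL + 0.4 mL = 600 μL total → factor 600/200 = 3
Step 2: 0.4 mL + 3600 μL = 4 mL total → factor 4/0.4 = 10
Step 3: 100 μL brought to 1500 μL → factor 1500/100 = 15
Overall dilution factor = 3 × 10 × 15 = 450
Final = 1.00 M / 450 = 0.002222 M = 2.22 × 10^3 μM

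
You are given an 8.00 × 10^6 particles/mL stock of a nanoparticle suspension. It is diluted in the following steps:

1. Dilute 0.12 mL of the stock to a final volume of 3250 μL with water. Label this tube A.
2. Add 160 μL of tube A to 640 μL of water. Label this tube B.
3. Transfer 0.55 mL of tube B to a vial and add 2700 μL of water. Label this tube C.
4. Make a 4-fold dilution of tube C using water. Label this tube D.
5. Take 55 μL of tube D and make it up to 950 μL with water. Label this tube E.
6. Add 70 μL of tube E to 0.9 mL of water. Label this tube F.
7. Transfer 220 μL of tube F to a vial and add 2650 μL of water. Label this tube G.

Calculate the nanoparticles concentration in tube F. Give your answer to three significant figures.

10.4 particles/mL

Step 1: 0.12 mL brought to 3250 μL → factor 3.25/0.12 = 27.083
Step 2: 160 μL + 640 μL = 800 μL total → factor 800/160 = 5
Step 3: 0.55 mL + 2700 μL = 3.25 mL total → factor 3.25/0.55 = 5.9091
Step 4: 4-fold → factor 4
Step 5: 55 μL brought to 950 μL → factor 950/55 = 17.273
Step 6: 70 μL + 0.9 mL = 970 μL total → factor 970/70 = 13.857
Dilution factor through tube F = 27.083 × 5 × 5.9091 × 4 × 17.273 × 13.857 = 7.661 × 10^5
[tube F] = 8.00 × 10^6 particles/mL / 7.661 × 10^5 = 10.4 particles/mL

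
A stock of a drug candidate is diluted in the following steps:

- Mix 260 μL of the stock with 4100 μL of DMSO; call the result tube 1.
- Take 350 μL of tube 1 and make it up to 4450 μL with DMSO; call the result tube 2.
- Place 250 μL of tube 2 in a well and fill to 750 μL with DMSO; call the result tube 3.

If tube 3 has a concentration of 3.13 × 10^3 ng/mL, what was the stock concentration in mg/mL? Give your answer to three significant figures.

2.00 mg/mL

Step 1: 260 μL + 4100 μL = 4360 μL total → factor 4360/260 = 16.769
Step 2: 350 μL brought to 4450 μL → factor 4450/350 = 12.714
Step 3: 250 μL brought to 750 μL → factor 750/250 = 3
Overall dilution factor = 16.769 × 12.714 × 3 = 639.63
Stock = 3.13 × 10^3 ng/mL × 639.63 = 2.002 × 10^6 ng/mL = 2.00 mg/mL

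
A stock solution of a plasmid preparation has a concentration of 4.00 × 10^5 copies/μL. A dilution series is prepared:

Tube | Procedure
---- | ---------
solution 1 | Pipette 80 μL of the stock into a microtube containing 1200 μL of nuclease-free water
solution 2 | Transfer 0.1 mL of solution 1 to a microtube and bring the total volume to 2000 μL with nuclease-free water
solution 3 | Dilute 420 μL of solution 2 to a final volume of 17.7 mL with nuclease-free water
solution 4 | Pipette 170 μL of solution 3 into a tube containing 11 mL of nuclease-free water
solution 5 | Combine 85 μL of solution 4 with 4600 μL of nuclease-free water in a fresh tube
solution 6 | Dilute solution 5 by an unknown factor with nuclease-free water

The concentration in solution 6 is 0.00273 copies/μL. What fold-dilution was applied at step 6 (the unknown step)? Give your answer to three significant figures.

Step 1: 80 μL + 1200 μL = 1280 μL total → factor 1280/80 = 16
Step 2: 0.1 mL brought to 2000 μL → factor 2/0.1 = 20
Step 3: 420 μL brought to 17.7 mL → factor 17700/420 = 42.143
Step 4: 170 μL + 11 mL = 11170 μL total → factor 11170/170 = 65.706
Step 5: 85 μL + 4600 μL = 4685 μL total → factor 4685/85 = 55.118
Step 6: unknown factor x
Product of known-step factors = 4.8839 × 10^7
Overall factor = 4.00 × 10^5 copies/μL / (0.00273 copies/μL) = 1.4652 × 10^8
x = 1.4652 × 10^8 / 4.8839 × 10^7 = 3.00

3.00-fold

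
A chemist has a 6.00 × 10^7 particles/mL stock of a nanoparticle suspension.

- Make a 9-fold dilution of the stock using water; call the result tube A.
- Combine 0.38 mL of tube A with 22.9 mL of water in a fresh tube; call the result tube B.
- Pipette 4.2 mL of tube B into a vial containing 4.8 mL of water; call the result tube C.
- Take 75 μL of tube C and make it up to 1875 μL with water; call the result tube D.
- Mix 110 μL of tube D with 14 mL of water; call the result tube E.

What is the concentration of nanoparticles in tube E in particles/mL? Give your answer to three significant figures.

15.8 particles/mL

Step 1: 9-fold → factor 9
Step 2: 0.38 mL + 22.9 mL = 23.28 mL total → factor 23.28/0.38 = 61.263
Step 3: 4.2 mL + 4.8 mL = 9 mL total → factor 9/4.2 = 2.1429
Step 4: 75 μL brought to 1875 μL → factor 1875/75 = 25
Step 5: 110 μL + 14 mL = 14110 μL total → factor 14110/110 = 128.27
Overall dilution factor = 9 × 61.263 × 2.1429 × 25 × 128.27 = 3.7889 × 10^6
Final = 6.00 × 10^7 particles/mL / 3.7889 × 10^6 = 15.8 particles/mL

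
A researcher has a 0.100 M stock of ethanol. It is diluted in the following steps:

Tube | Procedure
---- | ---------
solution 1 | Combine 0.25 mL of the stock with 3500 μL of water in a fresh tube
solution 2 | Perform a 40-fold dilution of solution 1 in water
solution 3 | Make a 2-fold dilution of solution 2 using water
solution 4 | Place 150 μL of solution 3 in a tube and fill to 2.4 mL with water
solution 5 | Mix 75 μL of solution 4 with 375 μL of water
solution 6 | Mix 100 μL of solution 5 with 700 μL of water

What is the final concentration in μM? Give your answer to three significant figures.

Step 1: 0.25 mL + 3500 μL = 3.75 mL total → factor 3.75/0.25 = 15
Step 2: 40-fold → factor 40
Step 3: 2-fold → factor 2
Step 4: 150 μL brought to 2.4 mL → factor 2400/150 = 16
Step 5: 75 μL + 375 μL = 450 μL total → factor 450/75 = 6
Step 6: 100 μL + 700 μL = 800 μL total → factor 800/100 = 8
Overall dilution factor = 15 × 40 × 2 × 16 × 6 × 8 = 9.216 × 10^5
Final = 0.100 M / 9.216 × 10^5 = 1.085 × 10^-7 M = 0.109 μM

0.109 μM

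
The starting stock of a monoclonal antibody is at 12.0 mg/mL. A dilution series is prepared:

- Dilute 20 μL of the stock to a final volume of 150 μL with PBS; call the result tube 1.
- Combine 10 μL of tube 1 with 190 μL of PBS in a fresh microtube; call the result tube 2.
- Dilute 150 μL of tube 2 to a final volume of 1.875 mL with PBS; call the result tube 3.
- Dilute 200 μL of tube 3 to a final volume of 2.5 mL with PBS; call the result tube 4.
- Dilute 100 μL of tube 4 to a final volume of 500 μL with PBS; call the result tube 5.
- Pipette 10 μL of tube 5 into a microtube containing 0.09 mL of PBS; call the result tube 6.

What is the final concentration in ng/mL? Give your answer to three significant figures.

10.2 ng/mL

Step 1: 20 μL brought to 150 μL → factor 150/20 = 7.5
Step 2: 10 μL + 190 μL = 200 μL total → factor 200/10 = 20
Step 3: 150 μL brought to 1.875 mL → factor 1875/150 = 12.5
Step 4: 200 μL brought to 2.5 mL → factor 2500/200 = 12.5
Step 5: 100 μL brought to 500 μL → factor 500/100 = 5
Step 6: 10 μL + 0.09 mL = 100 μL total → factor 100/10 = 10
Overall dilution factor = 7.5 × 20 × 12.5 × 12.5 × 5 × 10 = 1.1719 × 10^6
Final = 12.0 mg/mL / 1.1719 × 10^6 = 1.024 × 10^-5 mg/mL = 10.2 ng/mL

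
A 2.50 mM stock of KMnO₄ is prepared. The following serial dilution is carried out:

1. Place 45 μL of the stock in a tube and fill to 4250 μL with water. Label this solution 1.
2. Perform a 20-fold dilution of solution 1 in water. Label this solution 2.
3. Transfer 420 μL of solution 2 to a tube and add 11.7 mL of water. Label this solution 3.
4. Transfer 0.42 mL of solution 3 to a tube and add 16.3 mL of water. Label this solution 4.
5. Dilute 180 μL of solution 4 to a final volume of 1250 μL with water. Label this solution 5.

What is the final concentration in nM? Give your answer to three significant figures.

0.166 nM

Step 1: 45 μL brought to 4250 μL → factor 4250/45 = 94.444
Step 2: 20-fold → factor 20
Step 3: 420 μL + 11.7 mL = 12120 μL total → factor 12120/420 = 28.857
Step 4: 0.42 mL + 16.3 mL = 16.72 mL total → factor 16.72/0.42 = 39.81
Step 5: 180 μL brought to 1250 μL → factor 1250/180 = 6.9444
Overall dilution factor = 94.444 × 20 × 28.857 × 39.81 × 6.9444 = 1.5069 × 10^7
Final = 2.50 mM / 1.5069 × 10^7 = 1.659 × 10^-7 mM = 0.166 nM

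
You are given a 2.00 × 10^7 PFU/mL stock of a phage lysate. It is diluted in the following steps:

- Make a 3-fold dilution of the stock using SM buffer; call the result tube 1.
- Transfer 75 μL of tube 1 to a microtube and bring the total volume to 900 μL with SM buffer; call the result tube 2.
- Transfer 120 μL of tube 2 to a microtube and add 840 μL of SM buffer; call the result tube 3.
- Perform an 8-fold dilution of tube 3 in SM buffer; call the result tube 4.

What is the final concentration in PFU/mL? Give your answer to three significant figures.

Step 1: 3-fold → factor 3
Step 2: 75 μL brought to 900 μL → factor 900/75 = 12
Step 3: 120 μL + 840 μL = 960 μL total → factor 960/120 = 8
Step 4: 8-fold → factor 8
Overall dilution factor = 3 × 12 × 8 × 8 = 2304
Final = 2.00 × 10^7 PFU/mL / 2304 = 8.68 × 10^3 PFU/mL

8.68 × 10^3 PFU/mL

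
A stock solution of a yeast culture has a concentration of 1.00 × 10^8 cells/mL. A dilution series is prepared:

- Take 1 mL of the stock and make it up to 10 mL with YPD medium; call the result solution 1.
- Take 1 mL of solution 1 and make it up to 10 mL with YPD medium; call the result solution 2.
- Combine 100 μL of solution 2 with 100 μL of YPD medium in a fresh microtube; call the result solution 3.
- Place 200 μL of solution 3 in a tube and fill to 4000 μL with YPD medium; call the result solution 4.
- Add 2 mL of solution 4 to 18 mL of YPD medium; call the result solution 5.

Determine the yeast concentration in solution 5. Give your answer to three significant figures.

2.50 × 10^3 cells/mL

Step 1: 1 mL brought to 10 mL → factor 10/1 = 10
Step 2: 1 mL brought to 10 mL → factor 10/1 = 10
Step 3: 100 μL + 100 μL = 200 μL total → factor 200/100 = 2
Step 4: 200 μL brought to 4000 μL → factor 4000/200 = 20
Step 5: 2 mL + 18 mL = 20 mL total → factor 20/2 = 10
Overall dilution factor = 10 × 10 × 2 × 20 × 10 = 40000
Final = 1.00 × 10^8 cells/mL / 40000 = 2.50 × 10^3 cells/mL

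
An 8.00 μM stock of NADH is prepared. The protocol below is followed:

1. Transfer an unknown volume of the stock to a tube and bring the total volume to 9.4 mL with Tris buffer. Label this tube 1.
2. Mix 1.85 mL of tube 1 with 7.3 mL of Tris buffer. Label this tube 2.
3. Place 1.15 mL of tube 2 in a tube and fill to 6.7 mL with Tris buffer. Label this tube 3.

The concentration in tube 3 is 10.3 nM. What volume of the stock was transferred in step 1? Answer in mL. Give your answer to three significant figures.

0.349 mL

Step 1: v brought to 9.4 mL → factor = 9.4 mL/v
Step 2: 1.85 mL + 7.3 mL = 9.15 mL total → factor 9.15/1.85 = 4.9459
Step 3: 1.15 mL brought to 6.7 mL → factor 6.7/1.15 = 5.8261
Product of known-step factors = 28.816
Overall factor = 8.00 μM / (10.3 nM) = 776.7
Step-1 factor = 776.7 / 28.816 = 26.954
v = 9.4 mL / 26.954 = 0.349 mL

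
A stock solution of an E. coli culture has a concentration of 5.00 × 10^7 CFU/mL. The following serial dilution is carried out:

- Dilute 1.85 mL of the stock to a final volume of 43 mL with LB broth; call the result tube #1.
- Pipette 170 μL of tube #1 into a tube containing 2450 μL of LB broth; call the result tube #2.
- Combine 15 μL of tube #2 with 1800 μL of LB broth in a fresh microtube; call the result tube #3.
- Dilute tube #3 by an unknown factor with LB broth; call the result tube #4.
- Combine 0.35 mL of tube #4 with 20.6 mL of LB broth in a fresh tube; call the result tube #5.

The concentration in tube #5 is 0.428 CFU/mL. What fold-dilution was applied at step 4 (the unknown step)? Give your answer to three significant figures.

45.0-fold

Step 1: 1.85 mL brought to 43 mL → factor 43/1.85 = 23.243
Step 2: 170 μL + 2450 μL = 2620 μL total → factor 2620/170 = 15.412
Step 3: 15 μL + 1800 μL = 1815 μL total → factor 1815/15 = 121
Step 4: unknown factor x
Step 5: 0.35 mL + 20.6 mL = 20.95 mL total → factor 20.95/0.35 = 59.857
Product of known-step factors = 2.5945 × 10^6
Overall factor = 5.00 × 10^7 CFU/mL / (0.428 CFU/mL) = 1.1682 × 10^8
x = 1.1682 × 10^8 / 2.5945 × 10^6 = 45.0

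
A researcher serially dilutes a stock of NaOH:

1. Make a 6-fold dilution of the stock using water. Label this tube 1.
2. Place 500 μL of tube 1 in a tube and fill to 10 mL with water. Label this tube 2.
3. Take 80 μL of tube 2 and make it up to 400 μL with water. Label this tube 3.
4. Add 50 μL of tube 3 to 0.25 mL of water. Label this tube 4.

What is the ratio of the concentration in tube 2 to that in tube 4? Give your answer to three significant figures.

30.0

Step 1: 6-fold → factor 6
Step 2: 500 μL brought to 10 mL → factor 10000/500 = 20
Step 3: 80 μL brought to 400 μL → factor 400/80 = 5
Step 4: 50 μL + 0.25 mL = 300 μL total → factor 300/50 = 6
Dilution factor to tube 2 = 120; to tube 4 = 3600
[tube 2]/[tube 4] = (factor to tube 4)/(factor to tube 2) = 3600/120 = 30.0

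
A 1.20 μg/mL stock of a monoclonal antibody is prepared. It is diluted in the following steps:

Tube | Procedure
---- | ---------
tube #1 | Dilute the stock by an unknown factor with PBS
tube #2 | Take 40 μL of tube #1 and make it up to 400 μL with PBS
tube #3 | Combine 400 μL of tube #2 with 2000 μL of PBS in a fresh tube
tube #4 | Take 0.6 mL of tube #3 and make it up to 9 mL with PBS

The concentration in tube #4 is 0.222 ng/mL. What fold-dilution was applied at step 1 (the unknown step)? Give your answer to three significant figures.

Step 1: unknown factor x
Step 2: 40 μL brought to 400 μL → factor 400/40 = 10
Step 3: 400 μL + 2000 μL = 2400 μL total → factor 2400/400 = 6
Step 4: 0.6 mL brought to 9 mL → factor 9/0.6 = 15
Product of known-step factors = 900
Overall factor = 1.20 μg/mL / (0.222 ng/mL) = 5405.4
x = 5405.4 / 900 = 6.01

6.01-fold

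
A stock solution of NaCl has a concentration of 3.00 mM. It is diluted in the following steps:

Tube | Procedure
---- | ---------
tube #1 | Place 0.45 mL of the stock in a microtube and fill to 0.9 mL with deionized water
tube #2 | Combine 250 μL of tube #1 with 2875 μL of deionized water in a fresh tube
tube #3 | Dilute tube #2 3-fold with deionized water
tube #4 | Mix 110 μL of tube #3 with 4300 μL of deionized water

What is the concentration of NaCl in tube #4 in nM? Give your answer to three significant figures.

998 nM

Step 1: 0.45 mL brought to 0.9 mL → factor 0.9/0.45 = 2
Step 2: 250 μL + 2875 μL = 3125 μL total → factor 3125/250 = 12.5
Step 3: 3-fold → factor 3
Step 4: 110 μL + 4300 μL = 4410 μL total → factor 4410/110 = 40.091
Overall dilution factor = 2 × 12.5 × 3 × 40.091 = 3006.8
Final = 3.00 mM / 3006.8 = 0.0009977 mM = 998 nM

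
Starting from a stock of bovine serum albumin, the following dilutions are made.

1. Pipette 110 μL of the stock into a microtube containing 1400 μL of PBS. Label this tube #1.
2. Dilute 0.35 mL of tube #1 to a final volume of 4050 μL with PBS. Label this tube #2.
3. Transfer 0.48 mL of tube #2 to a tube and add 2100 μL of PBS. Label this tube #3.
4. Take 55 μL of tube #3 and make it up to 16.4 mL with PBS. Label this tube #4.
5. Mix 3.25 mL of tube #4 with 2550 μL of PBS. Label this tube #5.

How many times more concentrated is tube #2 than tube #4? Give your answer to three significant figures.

Step 1: 110 μL + 1400 μL = 1510 μL total → factor 1510/110 = 13.727
Step 2: 0.35 mL brought to 4050 μL → factor 4.05/0.35 = 11.571
Step 3: 0.48 mL + 2100 μL = 2.58 mL total → factor 2.58/0.48 = 5.375
Step 4: 55 μL brought to 16.4 mL → factor 16400/55 = 298.18
Dilution factor to tube #2 = 158.84; to tube #4 = 2.5458 × 10^5
[tube #2]/[tube #4] = (factor to tube #4)/(factor to tube #2) = 2.5458 × 10^5/158.84 = 1.60 × 10^3

1.60 × 10^3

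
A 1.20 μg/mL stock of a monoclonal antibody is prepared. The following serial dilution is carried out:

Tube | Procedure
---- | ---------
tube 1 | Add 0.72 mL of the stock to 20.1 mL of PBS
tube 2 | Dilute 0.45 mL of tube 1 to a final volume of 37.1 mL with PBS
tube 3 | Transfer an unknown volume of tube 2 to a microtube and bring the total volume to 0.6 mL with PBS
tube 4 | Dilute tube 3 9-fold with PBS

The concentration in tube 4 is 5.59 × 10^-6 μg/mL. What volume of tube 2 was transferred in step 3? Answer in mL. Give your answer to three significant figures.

0.0600 mL

Step 1: 0.72 mL + 20.1 mL = 20.82 mL total → factor 20.82/0.72 = 28.917
Step 2: 0.45 mL brought to 37.1 mL → factor 37.1/0.45 = 82.444
Step 3: v brought to 0.6 mL → factor = 0.6 mL/v
Step 4: 9-fold → factor 9
Product of known-step factors = 21456
Overall factor = 1.20 μg/mL / (5.59 × 10^-6 μg/mL) = 2.1467 × 10^5
Step-3 factor = 2.1467 × 10^5 / 21456 = 10.005
v = 0.6 mL / 10.005 = 0.0600 mL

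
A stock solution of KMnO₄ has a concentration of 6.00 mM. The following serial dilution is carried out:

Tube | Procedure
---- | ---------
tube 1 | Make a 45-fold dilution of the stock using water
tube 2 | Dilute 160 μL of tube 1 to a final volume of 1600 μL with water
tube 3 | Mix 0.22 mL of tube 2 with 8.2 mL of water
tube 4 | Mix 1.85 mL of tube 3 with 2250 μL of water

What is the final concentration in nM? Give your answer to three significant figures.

157 nM

Step 1: 45-fold → factor 45
Step 2: 160 μL brought to 1600 μL → factor 1600/160 = 10
Step 3: 0.22 mL + 8.2 mL = 8.42 mL total → factor 8.42/0.22 = 38.273
Step 4: 1.85 mL + 2250 μL = 4.1 mL total → factor 4.1/1.85 = 2.2162
Overall dilution factor = 45 × 10 × 38.273 × 2.2162 = 38169
Final = 6.00 mM / 38169 = 0.0001572 mM = 157 nM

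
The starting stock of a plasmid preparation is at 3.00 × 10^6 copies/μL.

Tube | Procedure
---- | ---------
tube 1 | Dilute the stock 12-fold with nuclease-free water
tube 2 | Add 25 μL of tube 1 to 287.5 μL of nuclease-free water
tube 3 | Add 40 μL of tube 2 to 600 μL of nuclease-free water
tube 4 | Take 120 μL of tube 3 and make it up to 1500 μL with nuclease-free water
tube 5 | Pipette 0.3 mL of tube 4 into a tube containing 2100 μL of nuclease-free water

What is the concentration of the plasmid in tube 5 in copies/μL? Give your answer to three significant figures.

Step 1: 12-fold → factor 12
Step 2: 25 μL + 287.5 μL = 312.5 μL total → factor 312.5/25 = 12.5
Step 3: 40 μL + 600 μL = 640 μL total → factor 640/40 = 16
Step 4: 120 μL brought to 1500 μL → factor 1500/120 = 12.5
Step 5: 0.3 mL + 2100 μL = 2.4 mL total → factor 2.4/0.3 = 8
Dilution factor through tube 5 = 12 × 12.5 × 16 × 12.5 × 8 = 2.4 × 10^5
[tube 5] = 3.00 × 10^6 copies/μL / 2.4 × 10^5 = 12.5 copies/μL

12.5 copies/μL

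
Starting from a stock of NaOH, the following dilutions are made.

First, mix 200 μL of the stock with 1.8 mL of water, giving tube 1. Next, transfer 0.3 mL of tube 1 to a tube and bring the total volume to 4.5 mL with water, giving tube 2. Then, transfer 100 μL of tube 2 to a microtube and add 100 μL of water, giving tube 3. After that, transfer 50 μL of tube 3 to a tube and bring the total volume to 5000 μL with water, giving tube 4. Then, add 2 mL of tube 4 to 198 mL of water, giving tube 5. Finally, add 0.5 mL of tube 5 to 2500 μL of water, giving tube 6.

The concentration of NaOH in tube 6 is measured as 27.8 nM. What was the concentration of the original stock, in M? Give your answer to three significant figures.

0.500 M

Step 1: 200 μL + 1.8 mL = 2000 μL total → factor 2000/200 = 10
Step 2: 0.3 mL brought to 4.5 mL → factor 4.5/0.3 = 15
Step 3: 100 μL + 100 μL = 200 μL total → factor 200/100 = 2
Step 4: 50 μL brought to 5000 μL → factor 5000/50 = 100
Step 5: 2 mL + 198 mL = 200 mL total → factor 200/2 = 100
Step 6: 0.5 mL + 2500 μL = 3 mL total → factor 3/0.5 = 6
Overall dilution factor = 10 × 15 × 2 × 100 × 100 × 6 = 1.8 × 10^7
Stock = 27.8 nM × 1.8 × 10^7 = 5.004 × 10^8 nM = 0.500 M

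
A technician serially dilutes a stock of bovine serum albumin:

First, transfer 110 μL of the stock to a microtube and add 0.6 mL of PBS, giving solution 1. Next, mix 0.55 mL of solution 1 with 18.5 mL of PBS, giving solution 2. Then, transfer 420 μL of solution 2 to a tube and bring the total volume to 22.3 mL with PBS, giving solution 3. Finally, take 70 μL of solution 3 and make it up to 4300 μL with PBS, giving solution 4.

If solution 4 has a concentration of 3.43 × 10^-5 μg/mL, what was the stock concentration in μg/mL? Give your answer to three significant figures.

Step 1: 110 μL + 0.6 mL = 710 μL total → factor 710/110 = 6.4545
Step 2: 0.55 mL + 18.5 mL = 19.05 mL total → factor 19.05/0.55 = 34.636
Step 3: 420 μL brought to 22.3 mL → factor 22300/420 = 53.095
Step 4: 70 μL brought to 4300 μL → factor 4300/70 = 61.429
Overall dilution factor = 6.4545 × 34.636 × 53.095 × 61.429 = 7.2916 × 10^5
Stock = 3.43 × 10^-5 μg/mL × 7.2916 × 10^5 = 25.0 μg/mL

25.0 μg/mL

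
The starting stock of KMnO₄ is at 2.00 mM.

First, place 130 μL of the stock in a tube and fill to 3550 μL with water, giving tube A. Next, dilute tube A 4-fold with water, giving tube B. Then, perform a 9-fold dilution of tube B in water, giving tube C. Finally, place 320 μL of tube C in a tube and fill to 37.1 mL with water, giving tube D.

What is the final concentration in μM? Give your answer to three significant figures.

Step 1: 130 μL brought to 3550 μL → factor 3550/130 = 27.308
Step 2: 4-fold → factor 4
Step 3: 9-fold → factor 9
Step 4: 320 μL brought to 37.1 mL → factor 37100/320 = 115.94
Overall dilution factor = 27.308 × 4 × 9 × 115.94 = 1.1398 × 10^5
Final = 2.00 mM / 1.1398 × 10^5 = 1.755 × 10^-5 mM = 0.0175 μM

0.0175 μM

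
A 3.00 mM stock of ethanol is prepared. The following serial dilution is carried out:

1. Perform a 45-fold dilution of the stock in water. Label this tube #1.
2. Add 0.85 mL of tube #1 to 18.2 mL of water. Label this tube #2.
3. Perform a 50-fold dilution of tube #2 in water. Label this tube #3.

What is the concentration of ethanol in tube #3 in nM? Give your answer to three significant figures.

59.5 nM

Step 1: 45-fold → factor 45
Step 2: 0.85 mL + 18.2 mL = 19.05 mL total → factor 19.05/0.85 = 22.412
Step 3: 50-fold → factor 50
Overall dilution factor = 45 × 22.412 × 50 = 50426
Final = 3.00 mM / 50426 = 5.949 × 10^-5 mM = 59.5 nM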